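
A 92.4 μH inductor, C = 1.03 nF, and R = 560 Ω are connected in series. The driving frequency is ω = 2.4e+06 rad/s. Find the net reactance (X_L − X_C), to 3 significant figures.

X_L = ωL = 222 Ω
X_C = 1/(ωC) = 405 Ω
X = 222 − 405 = -183 Ω

-183 Ω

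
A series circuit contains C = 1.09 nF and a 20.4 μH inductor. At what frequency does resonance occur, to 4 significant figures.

1.067 MHz

ω₀ = 1/√(LC) = 1/√(2.04e-05 × 1.09e-09) = 6.706e+06 rad/s
f₀ = ω₀/(2π) = 1.067 MHz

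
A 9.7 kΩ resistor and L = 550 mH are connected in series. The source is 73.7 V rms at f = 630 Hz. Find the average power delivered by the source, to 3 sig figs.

ω = 2πf = 3958 rad/s
X_L = ωL = 2180 Ω
Z = 9700 + j2180 Ω
|Z| = √(9700² + 2180²) = 9940 Ω
∠Z = arctan(2180/9700) = 12.7°
I = V/|Z| = 7.41 mA
P = VI cos φ = 73.7 × 0.00741 × cos(12.7°) = 533 mW

533 mW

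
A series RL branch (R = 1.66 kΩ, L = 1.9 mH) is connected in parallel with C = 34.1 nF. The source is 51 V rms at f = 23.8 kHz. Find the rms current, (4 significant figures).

ω = 2πf = 149500 rad/s
X_L = ωL = 284.1 Ω
X_C = 1/(ωC) = 196.1 Ω
Branch 1 (R+jX_L): Z₁ = 1660 + j284.1 Ω, |Z₁| = 1684 Ω
Branch 2 (−jX_C): Z₂ = −j196.1 Ω
Parallel: Z = Z₁Z₂/(Z₁+Z₂), |Z| = 198.7 Ω, ∠Z = -83.32°
I = V/|Z| = 51/198.7 = 256.7 mA

256.7 mA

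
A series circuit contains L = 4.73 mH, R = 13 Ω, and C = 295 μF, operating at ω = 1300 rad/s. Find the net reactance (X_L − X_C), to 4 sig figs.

X_L = ωL = 6.149 Ω
X_C = 1/(ωC) = 2.608 Ω
X = 6.149 − 2.608 = 3.541 Ω

3.541 Ω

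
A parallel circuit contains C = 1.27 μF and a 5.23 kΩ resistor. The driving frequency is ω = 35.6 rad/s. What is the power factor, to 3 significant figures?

X_C = 1/(ωC) = 22100 Ω
Parallel: admittances add. Y = 1/R + jωC
Y = (0.000191 + j4.52e-05) S
|Y| = 0.000196 S → |Z| = 1/|Y| = 5090 Ω, ∠Z = −∠Y = -13.3°
cos φ = cos(-13.3°) = 0.973

0.973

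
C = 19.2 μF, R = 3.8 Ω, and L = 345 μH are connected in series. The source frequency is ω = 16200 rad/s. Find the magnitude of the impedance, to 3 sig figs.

4.48 Ω

X_L = ωL = 5.59 Ω
X_C = 1/(ωC) = 3.22 Ω
Net reactance X = X_L − X_C = 2.37 Ω
Z = 3.80 + j2.37 Ω
|Z| = √(3.80² + 2.37²) = 4.48 Ω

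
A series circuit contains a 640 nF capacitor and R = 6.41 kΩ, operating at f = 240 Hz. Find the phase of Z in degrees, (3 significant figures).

ω = 2πf = 1508 rad/s
X_C = 1/(ωC) = 1040 Ω
Z = 6410 − j1040 Ω
|Z| = √(6410² + 1040²) = 6490 Ω
∠Z = arctan(-1040/6410) = -9.18°

-9.18°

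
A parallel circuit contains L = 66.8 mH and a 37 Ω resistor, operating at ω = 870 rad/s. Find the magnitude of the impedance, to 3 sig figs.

31.2 Ω

X_L = ωL = 58.1 Ω
Parallel: admittances add. Y = 1/R + 1/(jωL)
Y = (0.0270 − j0.0172) S
|Y| = 0.0320 S → |Z| = 1/|Y| = 31.2 Ω, ∠Z = −∠Y = 32.5°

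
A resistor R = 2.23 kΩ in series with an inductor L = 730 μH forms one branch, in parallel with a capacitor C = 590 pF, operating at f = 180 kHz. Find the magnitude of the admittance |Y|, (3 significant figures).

ω = 2πf = 1.131e+06 rad/s
X_L = ωL = 826 Ω
X_C = 1/(ωC) = 1500 Ω
Branch 1 (R+jX_L): Z₁ = 2230 + j826 Ω, |Z₁| = 2380 Ω
Branch 2 (−jX_C): Z₂ = −j1500 Ω
Parallel: Z = Z₁Z₂/(Z₁+Z₂), |Z| = 1530 Ω, ∠Z = -52.9°
|Y| = 1/|Z| = 654 μS

654 μS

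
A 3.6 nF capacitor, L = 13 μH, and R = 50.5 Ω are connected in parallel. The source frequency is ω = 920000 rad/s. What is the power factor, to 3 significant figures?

0.239

X_L = ωL = 12.0 Ω
X_C = 1/(ωC) = 302 Ω
Parallel: admittances add. Y = 1/R + 1/(jωL) + jωC
Y = (0.0198 − j0.0803) S
|Y| = 0.0827 S → |Z| = 1/|Y| = 12.1 Ω, ∠Z = −∠Y = 76.1°
cos φ = cos(76.1°) = 0.239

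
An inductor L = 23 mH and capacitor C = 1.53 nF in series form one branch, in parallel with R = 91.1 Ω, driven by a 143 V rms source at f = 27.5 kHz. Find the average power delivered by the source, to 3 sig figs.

ω = 2πf = 172800 rad/s
X_L = ωL = 3970 Ω
X_C = 1/(ωC) = 3780 Ω
Branch 1: Z₁ = R = 91.1 Ω
Branch 2 (series LC): Z₂ = j(X_L − X_C) = j191 Ω
Parallel: Z = Z₁Z₂/(Z₁+Z₂), |Z| = 82.3 Ω, ∠Z = 25.4°
I = V/|Z| = 1.74 A
P = VI cos φ = 143 × 1.74 × cos(25.4°) = 224 W

224 W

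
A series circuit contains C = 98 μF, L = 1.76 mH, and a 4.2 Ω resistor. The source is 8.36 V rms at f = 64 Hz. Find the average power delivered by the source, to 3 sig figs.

ω = 2πf = 402.1 rad/s
X_L = ωL = 0.708 Ω
X_C = 1/(ωC) = 25.4 Ω
Net reactance X = X_L − X_C = -24.7 Ω
Z = 4.20 − j24.7 Ω
|Z| = √(4.20² + 24.7²) = 25.0 Ω
∠Z = arctan(-24.7/4.20) = -80.3°
I = V/|Z| = 334 mA
P = VI cos φ = 8.36 × 0.334 × cos(-80.3°) = 469 mW

469 mW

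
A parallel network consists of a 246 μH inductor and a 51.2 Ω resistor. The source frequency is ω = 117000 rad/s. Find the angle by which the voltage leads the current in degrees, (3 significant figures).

X_L = ωL = 28.8 Ω
Parallel: admittances add. Y = 1/R + 1/(jωL)
Y = (0.0195 − j0.0347) S
|Y| = 0.0399 S → |Z| = 1/|Y| = 25.1 Ω, ∠Z = −∠Y = 60.7°

60.7°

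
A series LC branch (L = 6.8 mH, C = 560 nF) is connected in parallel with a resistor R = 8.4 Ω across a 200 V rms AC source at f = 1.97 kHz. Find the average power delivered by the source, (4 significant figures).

ω = 2πf = 12380 rad/s
X_L = ωL = 84.17 Ω
X_C = 1/(ωC) = 144.3 Ω
Branch 1: Z₁ = R = 8.400 Ω
Branch 2 (series LC): Z₂ = j(X_L − X_C) = −j60.10 Ω
Parallel: Z = Z₁Z₂/(Z₁+Z₂), |Z| = 8.319 Ω, ∠Z = -7.957°
I = V/|Z| = 24.04 A
P = VI cos φ = 200 × 24.04 × cos(-7.957°) = 4.762 kW

4.762 kW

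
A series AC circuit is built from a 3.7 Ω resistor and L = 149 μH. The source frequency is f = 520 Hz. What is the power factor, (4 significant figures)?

0.9915

ω = 2πf = 3267 rad/s
X_L = ωL = 0.4868 Ω
Z = 3.700 + j0.4868 Ω
|Z| = √(3.700² + 0.4868²) = 3.732 Ω
∠Z = arctan(0.4868/3.700) = 7.496°
cos φ = cos(7.496°) = 0.9915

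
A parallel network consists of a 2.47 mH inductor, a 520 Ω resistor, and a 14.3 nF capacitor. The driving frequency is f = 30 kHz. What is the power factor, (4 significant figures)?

0.9618

ω = 2πf = 188500 rad/s
X_L = ωL = 465.6 Ω
X_C = 1/(ωC) = 371.0 Ω
Parallel: admittances add. Y = 1/R + 1/(jωL) + jωC
Y = (0.001923 + j0.0005476) S
|Y| = 0.002000 S → |Z| = 1/|Y| = 500.1 Ω, ∠Z = −∠Y = -15.90°
cos φ = cos(-15.90°) = 0.9618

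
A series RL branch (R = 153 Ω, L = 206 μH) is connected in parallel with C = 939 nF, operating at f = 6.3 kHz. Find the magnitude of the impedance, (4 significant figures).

26.74 Ω

ω = 2πf = 39580 rad/s
X_L = ωL = 8.154 Ω
X_C = 1/(ωC) = 26.90 Ω
Branch 1 (R+jX_L): Z₁ = 153.0 + j8.154 Ω, |Z₁| = 153.2 Ω
Branch 2 (−jX_C): Z₂ = −j26.90 Ω
Parallel: Z = Z₁Z₂/(Z₁+Z₂), |Z| = 26.74 Ω, ∠Z = -79.96°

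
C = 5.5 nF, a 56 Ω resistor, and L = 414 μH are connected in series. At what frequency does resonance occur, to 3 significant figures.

105 kHz

ω₀ = 1/√(LC) = 1/√(0.000414 × 5.5e-09) = 662700 rad/s
f₀ = ω₀/(2π) = 105 kHz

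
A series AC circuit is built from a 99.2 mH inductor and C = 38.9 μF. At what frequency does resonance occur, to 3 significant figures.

ω₀ = 1/√(LC) = 1/√(0.0992 × 3.89e-05) = 509.1 rad/s
f₀ = ω₀/(2π) = 81.0 Hz

81.0 Hz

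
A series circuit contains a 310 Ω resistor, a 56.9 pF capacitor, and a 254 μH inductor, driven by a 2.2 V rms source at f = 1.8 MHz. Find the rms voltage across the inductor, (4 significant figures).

ω = 2πf = 1.131e+07 rad/s
X_L = ωL = 2873 Ω
X_C = 1/(ωC) = 1554 Ω
Net reactance X = X_L − X_C = 1319 Ω
Z = 310.0 + j1319 Ω
|Z| = √(310.0² + 1319²) = 1355 Ω
I = V/|Z| = 1.624 mA
V_L = I·|Z_L| = 0.001624 × 2873 = 4.665 V

4.665 V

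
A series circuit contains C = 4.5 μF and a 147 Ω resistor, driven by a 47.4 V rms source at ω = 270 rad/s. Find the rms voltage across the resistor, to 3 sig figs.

8.33 V

X_C = 1/(ωC) = 823 Ω
Z = 147 − j823 Ω
|Z| = √(147² + 823²) = 836 Ω
I = V/|Z| = 56.7 mA
V_R = I·|Z_R| = 0.0567 × 147 = 8.33 V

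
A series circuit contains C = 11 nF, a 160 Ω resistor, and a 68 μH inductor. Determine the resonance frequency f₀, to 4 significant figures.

ω₀ = 1/√(LC) = 1/√(6.8e-05 × 1.1e-08) = 1.156e+06 rad/s
f₀ = ω₀/(2π) = 184.0 kHz

184.0 kHz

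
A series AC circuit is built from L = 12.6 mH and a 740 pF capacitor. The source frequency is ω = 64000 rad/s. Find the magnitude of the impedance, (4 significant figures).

X_L = ωL = 806.4 Ω
X_C = 1/(ωC) = 21110 Ω
Net reactance X = X_L − X_C = -20310 Ω
Z = − j20310 Ω
|Z| = √(0² + 20310²) = 20310 Ω

20310 Ω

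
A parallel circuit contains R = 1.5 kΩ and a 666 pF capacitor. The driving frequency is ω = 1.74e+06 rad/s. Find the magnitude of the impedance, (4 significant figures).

748.0 Ω

X_C = 1/(ωC) = 862.9 Ω
Parallel: admittances add. Y = 1/R + jωC
Y = (0.0006667 + j0.001159) S
|Y| = 0.001337 S → |Z| = 1/|Y| = 748.0 Ω, ∠Z = −∠Y = -60.09°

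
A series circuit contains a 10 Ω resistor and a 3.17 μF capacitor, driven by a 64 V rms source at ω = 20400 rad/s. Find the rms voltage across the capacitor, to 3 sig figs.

X_C = 1/(ωC) = 15.5 Ω
Z = 10.0 − j15.5 Ω
|Z| = √(10.0² + 15.5²) = 18.4 Ω
I = V/|Z| = 3.48 A
V_C = I·|Z_C| = 3.48 × 15.5 = 53.7 V

53.7 V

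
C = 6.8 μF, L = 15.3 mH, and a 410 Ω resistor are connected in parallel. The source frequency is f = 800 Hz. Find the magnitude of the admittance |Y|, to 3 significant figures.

ω = 2πf = 5027 rad/s
X_L = ωL = 76.9 Ω
X_C = 1/(ωC) = 29.3 Ω
Parallel: admittances add. Y = 1/R + 1/(jωL) + jωC
Y = (0.00244 + j0.0212) S
|Y| = 0.0213 S → |Z| = 1/|Y| = 46.9 Ω, ∠Z = −∠Y = -83.4°

21.3 mS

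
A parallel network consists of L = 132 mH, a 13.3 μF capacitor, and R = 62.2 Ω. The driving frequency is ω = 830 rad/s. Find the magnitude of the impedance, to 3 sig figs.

X_L = ωL = 110 Ω
X_C = 1/(ωC) = 90.6 Ω
Parallel: admittances add. Y = 1/R + 1/(jωL) + jωC
Y = (0.0161 + j0.00191) S
|Y| = 0.0162 S → |Z| = 1/|Y| = 61.8 Ω, ∠Z = −∠Y = -6.78°

61.8 Ω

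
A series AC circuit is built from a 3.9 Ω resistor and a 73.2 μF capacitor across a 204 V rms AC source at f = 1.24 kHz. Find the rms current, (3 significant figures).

47.7 A

ω = 2πf = 7791 rad/s
X_C = 1/(ωC) = 1.75 Ω
Z = 3.90 − j1.75 Ω
|Z| = √(3.90² + 1.75²) = 4.28 Ω
I = V/|Z| = 204/4.28 = 47.7 A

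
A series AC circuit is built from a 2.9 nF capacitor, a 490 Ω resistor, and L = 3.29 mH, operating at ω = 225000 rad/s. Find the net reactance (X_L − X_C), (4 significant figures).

-792.3 Ω

X_L = ωL = 740.2 Ω
X_C = 1/(ωC) = 1533 Ω
X = 740.2 − 1533 = -792.3 Ω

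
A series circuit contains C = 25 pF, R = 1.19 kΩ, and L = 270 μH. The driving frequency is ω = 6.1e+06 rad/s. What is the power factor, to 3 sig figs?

0.236

X_L = ωL = 1650 Ω
X_C = 1/(ωC) = 6560 Ω
Net reactance X = X_L − X_C = -4910 Ω
Z = 1190 − j4910 Ω
|Z| = √(1190² + 4910²) = 5050 Ω
∠Z = arctan(-4910/1190) = -76.4°
cos φ = cos(-76.4°) = 0.236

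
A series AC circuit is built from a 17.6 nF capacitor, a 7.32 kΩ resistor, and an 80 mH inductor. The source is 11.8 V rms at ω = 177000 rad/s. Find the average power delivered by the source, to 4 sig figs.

X_L = ωL = 14160 Ω
X_C = 1/(ωC) = 321.0 Ω
Net reactance X = X_L − X_C = 13840 Ω
Z = 7320 + j13840 Ω
|Z| = √(7320² + 13840²) = 15660 Ω
∠Z = arctan(13840/7320) = 62.12°
I = V/|Z| = 753.7 μA
P = VI cos φ = 11.8 × 0.0007537 × cos(62.12°) = 4.158 mW

4.158 mW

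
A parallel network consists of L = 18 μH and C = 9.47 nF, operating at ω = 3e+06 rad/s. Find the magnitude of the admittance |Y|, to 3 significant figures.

X_L = ωL = 54.0 Ω
X_C = 1/(ωC) = 35.2 Ω
Parallel: admittances add. Y = 1/(jωL) + jωC
Y = (0 + j0.00989) S
|Y| = 0.00989 S → |Z| = 1/|Y| = 101 Ω, ∠Z = −∠Y = -90.0°

9.89 mS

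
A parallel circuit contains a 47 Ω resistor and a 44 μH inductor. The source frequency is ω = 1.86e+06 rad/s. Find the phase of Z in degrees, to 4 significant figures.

X_L = ωL = 81.84 Ω
Parallel: admittances add. Y = 1/R + 1/(jωL)
Y = (0.02128 − j0.01222) S
|Y| = 0.02454 S → |Z| = 1/|Y| = 40.76 Ω, ∠Z = −∠Y = 29.87°

29.87°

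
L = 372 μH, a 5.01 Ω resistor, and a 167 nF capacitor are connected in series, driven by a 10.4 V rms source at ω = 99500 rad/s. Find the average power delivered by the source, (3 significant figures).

X_L = ωL = 37.0 Ω
X_C = 1/(ωC) = 60.2 Ω
Net reactance X = X_L − X_C = -23.2 Ω
Z = 5.01 − j23.2 Ω
|Z| = √(5.01² + 23.2²) = 23.7 Ω
∠Z = arctan(-23.2/5.01) = -77.8°
I = V/|Z| = 439 mA
P = VI cos φ = 10.4 × 0.439 × cos(-77.8°) = 965 mW

965 mW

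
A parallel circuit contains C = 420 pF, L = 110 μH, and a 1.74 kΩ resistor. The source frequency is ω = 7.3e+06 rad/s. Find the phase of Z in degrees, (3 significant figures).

X_L = ωL = 803 Ω
X_C = 1/(ωC) = 326 Ω
Parallel: admittances add. Y = 1/R + 1/(jωL) + jωC
Y = (0.000575 + j0.00182) S
|Y| = 0.00191 S → |Z| = 1/|Y| = 524 Ω, ∠Z = −∠Y = -72.5°

-72.5°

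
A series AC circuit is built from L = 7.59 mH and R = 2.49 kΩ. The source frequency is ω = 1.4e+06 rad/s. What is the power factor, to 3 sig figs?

X_L = ωL = 10600 Ω
Z = 2490 + j10600 Ω
|Z| = √(2490² + 10600²) = 10900 Ω
∠Z = arctan(10600/2490) = 76.8°
cos φ = cos(76.8°) = 0.228

0.228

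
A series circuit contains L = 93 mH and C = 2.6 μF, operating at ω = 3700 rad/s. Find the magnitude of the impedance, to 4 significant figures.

X_L = ωL = 344.1 Ω
X_C = 1/(ωC) = 104.0 Ω
Net reactance X = X_L − X_C = 240.1 Ω
Z = j240.1 Ω
|Z| = √(0² + 240.1²) = 240.1 Ω

240.1 Ω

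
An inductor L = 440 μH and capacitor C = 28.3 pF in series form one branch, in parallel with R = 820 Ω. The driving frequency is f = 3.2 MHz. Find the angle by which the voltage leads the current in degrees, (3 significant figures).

ω = 2πf = 2.011e+07 rad/s
X_L = ωL = 8850 Ω
X_C = 1/(ωC) = 1760 Ω
Branch 1: Z₁ = R = 820 Ω
Branch 2 (series LC): Z₂ = j(X_L − X_C) = j7090 Ω
Parallel: Z = Z₁Z₂/(Z₁+Z₂), |Z| = 815 Ω, ∠Z = 6.60°

6.60°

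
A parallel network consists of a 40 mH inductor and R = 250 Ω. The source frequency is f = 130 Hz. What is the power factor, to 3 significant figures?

ω = 2πf = 816.8 rad/s
X_L = ωL = 32.7 Ω
Parallel: admittances add. Y = 1/R + 1/(jωL)
Y = (0.00400 − j0.0306) S
|Y| = 0.0309 S → |Z| = 1/|Y| = 32.4 Ω, ∠Z = −∠Y = 82.6°
cos φ = cos(82.6°) = 0.130

0.130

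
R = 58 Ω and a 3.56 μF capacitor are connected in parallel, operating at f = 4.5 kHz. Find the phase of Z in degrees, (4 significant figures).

ω = 2πf = 28270 rad/s
X_C = 1/(ωC) = 9.935 Ω
Parallel: admittances add. Y = 1/R + jωC
Y = (0.01724 + j0.1007) S
|Y| = 0.1021 S → |Z| = 1/|Y| = 9.792 Ω, ∠Z = −∠Y = -80.28°

-80.28°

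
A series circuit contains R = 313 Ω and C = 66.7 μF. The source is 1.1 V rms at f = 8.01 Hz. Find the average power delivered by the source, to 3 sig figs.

2.03 mW

ω = 2πf = 50.33 rad/s
X_C = 1/(ωC) = 298 Ω
Z = 313 − j298 Ω
|Z| = √(313² + 298²) = 432 Ω
∠Z = arctan(-298/313) = -43.6°
I = V/|Z| = 2.55 mA
P = VI cos φ = 1.1 × 0.00255 × cos(-43.6°) = 2.03 mW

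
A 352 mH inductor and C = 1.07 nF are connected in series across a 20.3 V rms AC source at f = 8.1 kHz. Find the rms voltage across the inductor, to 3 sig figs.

810 V

ω = 2πf = 50890 rad/s
X_L = ωL = 17900 Ω
X_C = 1/(ωC) = 18400 Ω
Net reactance X = X_L − X_C = -449 Ω
Z = − j449 Ω
|Z| = √(0² + 449²) = 449 Ω
I = V/|Z| = 45.2 mA
V_L = I·|Z_L| = 0.0452 × 17900 = 810 V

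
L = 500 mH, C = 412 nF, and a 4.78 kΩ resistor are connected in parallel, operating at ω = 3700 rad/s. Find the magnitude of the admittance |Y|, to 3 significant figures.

X_L = ωL = 1850 Ω
X_C = 1/(ωC) = 656 Ω
Parallel: admittances add. Y = 1/R + 1/(jωL) + jωC
Y = (0.000209 + j0.000984) S
|Y| = 0.00101 S → |Z| = 1/|Y| = 994 Ω, ∠Z = −∠Y = -78.0°

1.01 mS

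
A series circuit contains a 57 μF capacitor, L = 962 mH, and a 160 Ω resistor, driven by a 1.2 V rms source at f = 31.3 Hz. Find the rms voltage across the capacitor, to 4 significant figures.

ω = 2πf = 196.7 rad/s
X_L = ωL = 189.2 Ω
X_C = 1/(ωC) = 89.21 Ω
Net reactance X = X_L − X_C = 99.98 Ω
Z = 160.0 + j99.98 Ω
|Z| = √(160.0² + 99.98²) = 188.7 Ω
I = V/|Z| = 6.360 mA
V_C = I·|Z_C| = 0.006360 × 89.21 = 0.5674 V

0.5674 V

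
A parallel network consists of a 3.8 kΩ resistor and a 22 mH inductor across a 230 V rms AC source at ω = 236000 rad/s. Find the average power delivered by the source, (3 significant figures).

X_L = ωL = 5190 Ω
Parallel: admittances add. Y = 1/R + 1/(jωL)
Y = (0.000263 − j0.000193) S
|Y| = 0.000326 S → |Z| = 1/|Y| = 3070 Ω, ∠Z = −∠Y = 36.2°
I = V/|Z| = 75.0 mA
P = VI cos φ = 230 × 0.0750 × cos(36.2°) = 13.9 W

13.9 W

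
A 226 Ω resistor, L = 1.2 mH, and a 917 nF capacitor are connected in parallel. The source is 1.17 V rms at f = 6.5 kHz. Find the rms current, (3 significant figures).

20.6 mA

ω = 2πf = 40840 rad/s
X_L = ωL = 49.0 Ω
X_C = 1/(ωC) = 26.7 Ω
Parallel: admittances add. Y = 1/R + 1/(jωL) + jωC
Y = (0.00442 + j0.0170) S
|Y| = 0.0176 S → |Z| = 1/|Y| = 56.8 Ω, ∠Z = −∠Y = -75.4°
I = V/|Z| = 1.17/56.8 = 20.6 mA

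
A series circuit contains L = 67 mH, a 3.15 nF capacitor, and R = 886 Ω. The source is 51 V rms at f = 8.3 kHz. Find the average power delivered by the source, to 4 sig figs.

306.8 mW

ω = 2πf = 52150 rad/s
X_L = ωL = 3494 Ω
X_C = 1/(ωC) = 6087 Ω
Net reactance X = X_L − X_C = -2593 Ω
Z = 886.0 − j2593 Ω
|Z| = √(886.0² + 2593²) = 2740 Ω
∠Z = arctan(-2593/886.0) = -71.14°
I = V/|Z| = 18.61 mA
P = VI cos φ = 51 × 0.01861 × cos(-71.14°) = 306.8 mW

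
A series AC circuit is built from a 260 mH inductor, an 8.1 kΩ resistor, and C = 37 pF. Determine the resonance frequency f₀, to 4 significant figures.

51.31 kHz

ω₀ = 1/√(LC) = 1/√(0.26 × 3.7e-11) = 322400 rad/s
f₀ = ω₀/(2π) = 51.31 kHz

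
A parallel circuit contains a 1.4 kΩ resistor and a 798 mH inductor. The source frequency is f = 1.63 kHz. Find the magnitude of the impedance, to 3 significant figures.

ω = 2πf = 10240 rad/s
X_L = ωL = 8170 Ω
Parallel: admittances add. Y = 1/R + 1/(jωL)
Y = (0.000714 − j0.000122) S
|Y| = 0.000725 S → |Z| = 1/|Y| = 1380 Ω, ∠Z = −∠Y = 9.72°

1380 Ω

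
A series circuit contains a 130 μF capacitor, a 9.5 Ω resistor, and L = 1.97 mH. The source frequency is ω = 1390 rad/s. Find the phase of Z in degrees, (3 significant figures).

-16.4°

X_L = ωL = 2.74 Ω
X_C = 1/(ωC) = 5.53 Ω
Net reactance X = X_L − X_C = -2.80 Ω
Z = 9.50 − j2.80 Ω
|Z| = √(9.50² + 2.80²) = 9.90 Ω
∠Z = arctan(-2.80/9.50) = -16.4°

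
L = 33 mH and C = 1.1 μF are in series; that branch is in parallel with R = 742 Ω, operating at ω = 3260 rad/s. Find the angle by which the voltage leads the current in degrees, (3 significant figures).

X_L = ωL = 108 Ω
X_C = 1/(ωC) = 279 Ω
Branch 1: Z₁ = R = 742 Ω
Branch 2 (series LC): Z₂ = j(X_L − X_C) = −j171 Ω
Parallel: Z = Z₁Z₂/(Z₁+Z₂), |Z| = 167 Ω, ∠Z = -77.0°

-77.0°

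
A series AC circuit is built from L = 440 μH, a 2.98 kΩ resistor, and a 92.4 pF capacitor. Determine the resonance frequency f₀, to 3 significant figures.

789 kHz

ω₀ = 1/√(LC) = 1/√(0.00044 × 9.24e-11) = 4.959e+06 rad/s
f₀ = ω₀/(2π) = 789 kHz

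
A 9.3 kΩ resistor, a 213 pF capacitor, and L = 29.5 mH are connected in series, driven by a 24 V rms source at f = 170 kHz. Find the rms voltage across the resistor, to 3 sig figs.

7.79 V

ω = 2πf = 1.068e+06 rad/s
X_L = ωL = 31500 Ω
X_C = 1/(ωC) = 4400 Ω
Net reactance X = X_L − X_C = 27100 Ω
Z = 9300 + j27100 Ω
|Z| = √(9300² + 27100²) = 28700 Ω
I = V/|Z| = 837 μA
V_R = I·|Z_R| = 0.000837 × 9300 = 7.79 V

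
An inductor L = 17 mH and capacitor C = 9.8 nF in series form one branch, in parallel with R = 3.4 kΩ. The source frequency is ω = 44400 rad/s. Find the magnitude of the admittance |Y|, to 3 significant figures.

712 μS

X_L = ωL = 755 Ω
X_C = 1/(ωC) = 2300 Ω
Branch 1: Z₁ = R = 3400 Ω
Branch 2 (series LC): Z₂ = j(X_L − X_C) = −j1540 Ω
Parallel: Z = Z₁Z₂/(Z₁+Z₂), |Z| = 1410 Ω, ∠Z = -65.6°
|Y| = 1/|Z| = 712 μS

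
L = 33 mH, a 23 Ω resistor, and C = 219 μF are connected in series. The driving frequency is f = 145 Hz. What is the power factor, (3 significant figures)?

0.676

ω = 2πf = 911.1 rad/s
X_L = ωL = 30.1 Ω
X_C = 1/(ωC) = 5.01 Ω
Net reactance X = X_L − X_C = 25.1 Ω
Z = 23.0 + j25.1 Ω
|Z| = √(23.0² + 25.1²) = 34.0 Ω
∠Z = arctan(25.1/23.0) = 47.4°
cos φ = cos(47.4°) = 0.676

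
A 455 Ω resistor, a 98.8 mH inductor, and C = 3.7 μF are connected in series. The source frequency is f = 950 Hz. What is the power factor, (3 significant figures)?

0.641

ω = 2πf = 5969 rad/s
X_L = ωL = 590 Ω
X_C = 1/(ωC) = 45.3 Ω
Net reactance X = X_L − X_C = 544 Ω
Z = 455 + j544 Ω
|Z| = √(455² + 544²) = 710 Ω
∠Z = arctan(544/455) = 50.1°
cos φ = cos(50.1°) = 0.641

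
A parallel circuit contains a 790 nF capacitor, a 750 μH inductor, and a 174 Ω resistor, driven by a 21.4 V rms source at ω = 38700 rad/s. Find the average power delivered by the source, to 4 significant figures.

2.632 W

X_L = ωL = 29.03 Ω
X_C = 1/(ωC) = 32.71 Ω
Parallel: admittances add. Y = 1/R + 1/(jωL) + jωC
Y = (0.005747 − j0.003880) S
|Y| = 0.006934 S → |Z| = 1/|Y| = 144.2 Ω, ∠Z = −∠Y = 34.02°
I = V/|Z| = 148.4 mA
P = VI cos φ = 21.4 × 0.1484 × cos(34.02°) = 2.632 W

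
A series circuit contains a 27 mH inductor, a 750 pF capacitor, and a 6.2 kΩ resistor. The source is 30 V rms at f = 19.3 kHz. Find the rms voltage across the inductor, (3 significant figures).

ω = 2πf = 121300 rad/s
X_L = ωL = 3270 Ω
X_C = 1/(ωC) = 11000 Ω
Net reactance X = X_L − X_C = -7720 Ω
Z = 6200 − j7720 Ω
|Z| = √(6200² + 7720²) = 9900 Ω
I = V/|Z| = 3.03 mA
V_L = I·|Z_L| = 0.00303 × 3270 = 9.92 V

9.92 V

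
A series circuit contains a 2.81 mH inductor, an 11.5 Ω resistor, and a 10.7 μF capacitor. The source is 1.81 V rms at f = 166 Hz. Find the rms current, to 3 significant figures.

20.7 mA

ω = 2πf = 1043 rad/s
X_L = ωL = 2.93 Ω
X_C = 1/(ωC) = 89.6 Ω
Net reactance X = X_L − X_C = -86.7 Ω
Z = 11.5 − j86.7 Ω
|Z| = √(11.5² + 86.7²) = 87.4 Ω
I = V/|Z| = 1.81/87.4 = 20.7 mA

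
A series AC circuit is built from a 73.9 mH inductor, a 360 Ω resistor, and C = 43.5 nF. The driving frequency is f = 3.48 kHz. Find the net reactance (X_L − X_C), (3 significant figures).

ω = 2πf = 21870 rad/s
X_L = ωL = 1620 Ω
X_C = 1/(ωC) = 1050 Ω
X = 1620 − 1050 = 564 Ω

564 Ω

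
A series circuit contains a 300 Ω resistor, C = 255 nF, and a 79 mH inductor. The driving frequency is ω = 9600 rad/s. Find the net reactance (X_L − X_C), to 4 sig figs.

349.9 Ω

X_L = ωL = 758.4 Ω
X_C = 1/(ωC) = 408.5 Ω
X = 758.4 − 408.5 = 349.9 Ω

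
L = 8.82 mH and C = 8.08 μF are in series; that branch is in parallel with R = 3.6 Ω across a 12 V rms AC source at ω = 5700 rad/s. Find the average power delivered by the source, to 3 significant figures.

40.0 W

X_L = ωL = 50.3 Ω
X_C = 1/(ωC) = 21.7 Ω
Branch 1: Z₁ = R = 3.60 Ω
Branch 2 (series LC): Z₂ = j(X_L − X_C) = j28.6 Ω
Parallel: Z = Z₁Z₂/(Z₁+Z₂), |Z| = 3.57 Ω, ∠Z = 7.18°
I = V/|Z| = 3.36 A
P = VI cos φ = 12 × 3.36 × cos(7.18°) = 40.0 W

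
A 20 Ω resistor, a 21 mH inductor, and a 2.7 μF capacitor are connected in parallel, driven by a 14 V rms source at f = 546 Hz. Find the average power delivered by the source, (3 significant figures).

9.80 W

ω = 2πf = 3431 rad/s
X_L = ωL = 72.0 Ω
X_C = 1/(ωC) = 108 Ω
Parallel: admittances add. Y = 1/R + 1/(jωL) + jωC
Y = (0.0500 − j0.00462) S
|Y| = 0.0502 S → |Z| = 1/|Y| = 19.9 Ω, ∠Z = −∠Y = 5.28°
I = V/|Z| = 703 mA
P = VI cos φ = 14 × 0.703 × cos(5.28°) = 9.80 W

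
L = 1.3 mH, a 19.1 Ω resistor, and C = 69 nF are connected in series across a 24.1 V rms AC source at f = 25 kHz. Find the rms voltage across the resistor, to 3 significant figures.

4.05 V

ω = 2πf = 157100 rad/s
X_L = ωL = 204 Ω
X_C = 1/(ωC) = 92.3 Ω
Net reactance X = X_L − X_C = 112 Ω
Z = 19.1 + j112 Ω
|Z| = √(19.1² + 112²) = 114 Ω
I = V/|Z| = 212 mA
V_R = I·|Z_R| = 0.212 × 19.1 = 4.05 V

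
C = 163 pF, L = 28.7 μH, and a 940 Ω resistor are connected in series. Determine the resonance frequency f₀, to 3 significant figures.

2.33 MHz

ω₀ = 1/√(LC) = 1/√(2.87e-05 × 1.63e-10) = 1.462e+07 rad/s
f₀ = ω₀/(2π) = 2.33 MHz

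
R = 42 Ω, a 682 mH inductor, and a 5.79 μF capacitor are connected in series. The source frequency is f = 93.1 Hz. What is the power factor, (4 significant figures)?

ω = 2πf = 585.0 rad/s
X_L = ωL = 398.9 Ω
X_C = 1/(ωC) = 295.3 Ω
Net reactance X = X_L − X_C = 103.7 Ω
Z = 42.00 + j103.7 Ω
|Z| = √(42.00² + 103.7²) = 111.9 Ω
∠Z = arctan(103.7/42.00) = 67.95°
cos φ = cos(67.95°) = 0.3754

0.3754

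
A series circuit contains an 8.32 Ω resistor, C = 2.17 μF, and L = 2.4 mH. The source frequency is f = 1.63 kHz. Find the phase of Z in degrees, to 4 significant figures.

ω = 2πf = 10240 rad/s
X_L = ωL = 24.58 Ω
X_C = 1/(ωC) = 45.00 Ω
Net reactance X = X_L − X_C = -20.42 Ω
Z = 8.320 − j20.42 Ω
|Z| = √(8.320² + 20.42²) = 22.05 Ω
∠Z = arctan(-20.42/8.320) = -67.83°

-67.83°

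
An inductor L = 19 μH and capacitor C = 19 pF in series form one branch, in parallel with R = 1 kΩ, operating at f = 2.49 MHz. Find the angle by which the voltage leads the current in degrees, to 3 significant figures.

-18.1°

ω = 2πf = 1.565e+07 rad/s
X_L = ωL = 297 Ω
X_C = 1/(ωC) = 3360 Ω
Branch 1: Z₁ = R = 1000 Ω
Branch 2 (series LC): Z₂ = j(X_L − X_C) = −j3070 Ω
Parallel: Z = Z₁Z₂/(Z₁+Z₂), |Z| = 951 Ω, ∠Z = -18.1°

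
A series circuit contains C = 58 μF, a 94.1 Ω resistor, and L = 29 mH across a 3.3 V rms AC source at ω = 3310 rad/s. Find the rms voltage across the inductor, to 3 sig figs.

X_L = ωL = 96.0 Ω
X_C = 1/(ωC) = 5.21 Ω
Net reactance X = X_L − X_C = 90.8 Ω
Z = 94.1 + j90.8 Ω
|Z| = √(94.1² + 90.8²) = 131 Ω
I = V/|Z| = 25.2 mA
V_L = I·|Z_L| = 0.0252 × 96.0 = 2.42 V

2.42 V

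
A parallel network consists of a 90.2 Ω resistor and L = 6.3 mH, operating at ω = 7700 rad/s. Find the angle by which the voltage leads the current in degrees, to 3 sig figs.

61.7°

X_L = ωL = 48.5 Ω
Parallel: admittances add. Y = 1/R + 1/(jωL)
Y = (0.0111 − j0.0206) S
|Y| = 0.0234 S → |Z| = 1/|Y| = 42.7 Ω, ∠Z = −∠Y = 61.7°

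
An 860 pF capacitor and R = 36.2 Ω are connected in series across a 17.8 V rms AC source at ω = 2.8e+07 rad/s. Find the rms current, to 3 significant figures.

323 mA

X_C = 1/(ωC) = 41.5 Ω
Z = 36.2 − j41.5 Ω
|Z| = √(36.2² + 41.5²) = 55.1 Ω
I = V/|Z| = 17.8/55.1 = 323 mA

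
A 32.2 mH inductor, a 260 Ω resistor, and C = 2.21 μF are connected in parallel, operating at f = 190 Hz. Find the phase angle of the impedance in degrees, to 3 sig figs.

80.7°

ω = 2πf = 1194 rad/s
X_L = ωL = 38.4 Ω
X_C = 1/(ωC) = 379 Ω
Parallel: admittances add. Y = 1/R + 1/(jωL) + jωC
Y = (0.00385 − j0.0234) S
|Y| = 0.0237 S → |Z| = 1/|Y| = 42.2 Ω, ∠Z = −∠Y = 80.7°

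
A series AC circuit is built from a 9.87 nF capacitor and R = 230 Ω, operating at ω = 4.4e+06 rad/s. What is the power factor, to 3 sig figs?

0.995

X_C = 1/(ωC) = 23.0 Ω
Z = 230 − j23.0 Ω
|Z| = √(230² + 23.0²) = 231 Ω
∠Z = arctan(-23.0/230) = -5.72°
cos φ = cos(-5.72°) = 0.995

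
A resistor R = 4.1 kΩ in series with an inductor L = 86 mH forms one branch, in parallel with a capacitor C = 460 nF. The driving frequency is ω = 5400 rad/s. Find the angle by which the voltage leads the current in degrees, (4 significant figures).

X_L = ωL = 464.4 Ω
X_C = 1/(ωC) = 402.6 Ω
Branch 1 (R+jX_L): Z₁ = 4100 + j464.4 Ω, |Z₁| = 4126 Ω
Branch 2 (−jX_C): Z₂ = −j402.6 Ω
Parallel: Z = Z₁Z₂/(Z₁+Z₂), |Z| = 405.1 Ω, ∠Z = -84.40°

-84.40°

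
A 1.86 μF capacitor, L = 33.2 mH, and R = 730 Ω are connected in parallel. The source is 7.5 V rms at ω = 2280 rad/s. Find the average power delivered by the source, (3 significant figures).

77.1 mW

X_L = ωL = 75.7 Ω
X_C = 1/(ωC) = 236 Ω
Parallel: admittances add. Y = 1/R + 1/(jωL) + jωC
Y = (0.00137 − j0.00897) S
|Y| = 0.00907 S → |Z| = 1/|Y| = 110 Ω, ∠Z = −∠Y = 81.3°
I = V/|Z| = 68.1 mA
P = VI cos φ = 7.5 × 0.0681 × cos(81.3°) = 77.1 mW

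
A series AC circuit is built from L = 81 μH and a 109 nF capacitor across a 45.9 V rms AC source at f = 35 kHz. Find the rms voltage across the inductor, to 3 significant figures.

34.2 V

ω = 2πf = 219900 rad/s
X_L = ωL = 17.8 Ω
X_C = 1/(ωC) = 41.7 Ω
Net reactance X = X_L − X_C = -23.9 Ω
Z = − j23.9 Ω
|Z| = √(0² + 23.9²) = 23.9 Ω
I = V/|Z| = 1.92 A
V_L = I·|Z_L| = 1.92 × 17.8 = 34.2 V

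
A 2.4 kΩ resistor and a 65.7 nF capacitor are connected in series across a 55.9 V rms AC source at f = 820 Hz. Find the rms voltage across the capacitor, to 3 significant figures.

ω = 2πf = 5152 rad/s
X_C = 1/(ωC) = 2950 Ω
Z = 2400 − j2950 Ω
|Z| = √(2400² + 2950²) = 3810 Ω
I = V/|Z| = 14.7 mA
V_C = I·|Z_C| = 0.0147 × 2950 = 43.4 V

43.4 V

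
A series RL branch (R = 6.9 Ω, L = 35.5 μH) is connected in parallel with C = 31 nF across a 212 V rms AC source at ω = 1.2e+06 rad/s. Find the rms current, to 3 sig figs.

3.14 A

X_L = ωL = 42.6 Ω
X_C = 1/(ωC) = 26.9 Ω
Branch 1 (R+jX_L): Z₁ = 6.90 + j42.6 Ω, |Z₁| = 43.2 Ω
Branch 2 (−jX_C): Z₂ = −j26.9 Ω
Parallel: Z = Z₁Z₂/(Z₁+Z₂), |Z| = 67.6 Ω, ∠Z = -75.5°
I = V/|Z| = 212/67.6 = 3.14 A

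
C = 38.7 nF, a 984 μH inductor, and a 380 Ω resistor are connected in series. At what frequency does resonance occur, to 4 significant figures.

ω₀ = 1/√(LC) = 1/√(0.000984 × 3.87e-08) = 162000 rad/s
f₀ = ω₀/(2π) = 25.79 kHz

25.79 kHz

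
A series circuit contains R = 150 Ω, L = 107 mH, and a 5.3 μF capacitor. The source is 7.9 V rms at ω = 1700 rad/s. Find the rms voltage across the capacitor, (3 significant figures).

X_L = ωL = 182 Ω
X_C = 1/(ωC) = 111 Ω
Net reactance X = X_L − X_C = 70.9 Ω
Z = 150 + j70.9 Ω
|Z| = √(150² + 70.9²) = 166 Ω
I = V/|Z| = 47.6 mA
V_C = I·|Z_C| = 0.0476 × 111 = 5.28 V

5.28 V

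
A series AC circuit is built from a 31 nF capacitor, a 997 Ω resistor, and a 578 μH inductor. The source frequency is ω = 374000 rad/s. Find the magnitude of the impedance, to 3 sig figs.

1010 Ω

X_L = ωL = 216 Ω
X_C = 1/(ωC) = 86.3 Ω
Net reactance X = X_L − X_C = 130 Ω
Z = 997 + j130 Ω
|Z| = √(997² + 130²) = 1010 Ω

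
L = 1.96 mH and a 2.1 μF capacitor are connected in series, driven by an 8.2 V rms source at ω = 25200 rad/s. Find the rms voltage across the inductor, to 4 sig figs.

13.28 V

X_L = ωL = 49.39 Ω
X_C = 1/(ωC) = 18.90 Ω
Net reactance X = X_L − X_C = 30.50 Ω
Z = j30.50 Ω
|Z| = √(0² + 30.50²) = 30.50 Ω
I = V/|Z| = 268.9 mA
V_L = I·|Z_L| = 0.2689 × 49.39 = 13.28 V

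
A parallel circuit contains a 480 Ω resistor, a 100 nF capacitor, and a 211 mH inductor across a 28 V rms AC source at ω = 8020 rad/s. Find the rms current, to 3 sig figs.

X_L = ωL = 1690 Ω
X_C = 1/(ωC) = 1250 Ω
Parallel: admittances add. Y = 1/R + 1/(jωL) + jωC
Y = (0.00208 + j0.000211) S
|Y| = 0.00209 S → |Z| = 1/|Y| = 478 Ω, ∠Z = −∠Y = -5.78°
I = V/|Z| = 28/478 = 58.6 mA

58.6 mA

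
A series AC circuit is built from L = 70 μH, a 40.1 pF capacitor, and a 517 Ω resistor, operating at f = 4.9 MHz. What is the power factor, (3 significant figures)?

0.359

ω = 2πf = 3.079e+07 rad/s
X_L = ωL = 2160 Ω
X_C = 1/(ωC) = 810 Ω
Net reactance X = X_L − X_C = 1350 Ω
Z = 517 + j1350 Ω
|Z| = √(517² + 1350²) = 1440 Ω
∠Z = arctan(1350/517) = 69.0°
cos φ = cos(69.0°) = 0.359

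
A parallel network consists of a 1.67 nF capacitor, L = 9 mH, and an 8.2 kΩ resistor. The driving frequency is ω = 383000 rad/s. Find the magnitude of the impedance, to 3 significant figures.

X_L = ωL = 3450 Ω
X_C = 1/(ωC) = 1560 Ω
Parallel: admittances add. Y = 1/R + 1/(jωL) + jωC
Y = (0.000122 + j0.000350) S
|Y| = 0.000370 S → |Z| = 1/|Y| = 2700 Ω, ∠Z = −∠Y = -70.8°

2700 Ω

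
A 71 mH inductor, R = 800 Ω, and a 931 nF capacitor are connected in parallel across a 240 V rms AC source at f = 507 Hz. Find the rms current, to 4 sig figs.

ω = 2πf = 3186 rad/s
X_L = ωL = 226.2 Ω
X_C = 1/(ωC) = 337.2 Ω
Parallel: admittances add. Y = 1/R + 1/(jωL) + jωC
Y = (0.001250 − j0.001456) S
|Y| = 0.001919 S → |Z| = 1/|Y| = 521.2 Ω, ∠Z = −∠Y = 49.34°
I = V/|Z| = 240/521.2 = 460.5 mA

460.5 mA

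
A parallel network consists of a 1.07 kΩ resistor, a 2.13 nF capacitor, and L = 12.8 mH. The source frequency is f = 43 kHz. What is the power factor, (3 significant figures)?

0.956

ω = 2πf = 270200 rad/s
X_L = ωL = 3460 Ω
X_C = 1/(ωC) = 1740 Ω
Parallel: admittances add. Y = 1/R + 1/(jωL) + jωC
Y = (0.000935 + j0.000286) S
|Y| = 0.000977 S → |Z| = 1/|Y| = 1020 Ω, ∠Z = −∠Y = -17.0°
cos φ = cos(-17.0°) = 0.956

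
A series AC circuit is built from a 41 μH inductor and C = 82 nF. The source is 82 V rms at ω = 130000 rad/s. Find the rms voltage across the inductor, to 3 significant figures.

4.94 V

X_L = ωL = 5.33 Ω
X_C = 1/(ωC) = 93.8 Ω
Net reactance X = X_L − X_C = -88.5 Ω
Z = − j88.5 Ω
|Z| = √(0² + 88.5²) = 88.5 Ω
I = V/|Z| = 927 mA
V_L = I·|Z_L| = 0.927 × 5.33 = 4.94 V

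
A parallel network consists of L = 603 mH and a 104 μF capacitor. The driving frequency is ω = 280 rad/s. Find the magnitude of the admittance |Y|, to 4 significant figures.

23.20 mS

X_L = ωL = 168.8 Ω
X_C = 1/(ωC) = 34.34 Ω
Parallel: admittances add. Y = 1/(jωL) + jωC
Y = (0 + j0.02320) S
|Y| = 0.02320 S → |Z| = 1/|Y| = 43.11 Ω, ∠Z = −∠Y = -90.00°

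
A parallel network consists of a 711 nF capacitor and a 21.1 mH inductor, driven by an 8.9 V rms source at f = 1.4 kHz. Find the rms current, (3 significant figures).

7.71 mA

ω = 2πf = 8796 rad/s
X_L = ωL = 186 Ω
X_C = 1/(ωC) = 160 Ω
Parallel: admittances add. Y = 1/(jωL) + jωC
Y = (0 + j0.000867) S
|Y| = 0.000867 S → |Z| = 1/|Y| = 1150 Ω, ∠Z = −∠Y = -90.0°
I = V/|Z| = 8.9/1150 = 7.71 mA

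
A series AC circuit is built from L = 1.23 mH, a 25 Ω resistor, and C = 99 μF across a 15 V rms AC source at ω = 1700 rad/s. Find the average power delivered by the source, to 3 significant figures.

X_L = ωL = 2.09 Ω
X_C = 1/(ωC) = 5.94 Ω
Net reactance X = X_L − X_C = -3.85 Ω
Z = 25.0 − j3.85 Ω
|Z| = √(25.0² + 3.85²) = 25.3 Ω
∠Z = arctan(-3.85/25.0) = -8.76°
I = V/|Z| = 593 mA
P = VI cos φ = 15 × 0.593 × cos(-8.76°) = 8.79 W

8.79 W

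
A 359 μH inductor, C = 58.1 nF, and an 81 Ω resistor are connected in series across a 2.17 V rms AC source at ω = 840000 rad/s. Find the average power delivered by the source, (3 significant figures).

X_L = ωL = 302 Ω
X_C = 1/(ωC) = 20.5 Ω
Net reactance X = X_L − X_C = 281 Ω
Z = 81.0 + j281 Ω
|Z| = √(81.0² + 281²) = 293 Ω
∠Z = arctan(281/81.0) = 73.9°
I = V/|Z| = 7.42 mA
P = VI cos φ = 2.17 × 0.00742 × cos(73.9°) = 4.46 mW

4.46 mW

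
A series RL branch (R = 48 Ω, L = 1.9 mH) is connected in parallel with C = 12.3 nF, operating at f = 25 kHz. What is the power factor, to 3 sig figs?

ω = 2πf = 157100 rad/s
X_L = ωL = 298 Ω
X_C = 1/(ωC) = 518 Ω
Branch 1 (R+jX_L): Z₁ = 48.0 + j298 Ω, |Z₁| = 302 Ω
Branch 2 (−jX_C): Z₂ = −j518 Ω
Parallel: Z = Z₁Z₂/(Z₁+Z₂), |Z| = 697 Ω, ∠Z = 68.5°
cos φ = cos(68.5°) = 0.366

0.366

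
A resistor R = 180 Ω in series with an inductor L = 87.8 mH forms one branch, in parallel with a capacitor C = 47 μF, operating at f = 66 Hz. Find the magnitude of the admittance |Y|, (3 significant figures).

ω = 2πf = 414.7 rad/s
X_L = ωL = 36.4 Ω
X_C = 1/(ωC) = 51.3 Ω
Branch 1 (R+jX_L): Z₁ = 180 + j36.4 Ω, |Z₁| = 184 Ω
Branch 2 (−jX_C): Z₂ = −j51.3 Ω
Parallel: Z = Z₁Z₂/(Z₁+Z₂), |Z| = 52.2 Ω, ∠Z = -73.8°
|Y| = 1/|Z| = 19.2 mS

19.2 mS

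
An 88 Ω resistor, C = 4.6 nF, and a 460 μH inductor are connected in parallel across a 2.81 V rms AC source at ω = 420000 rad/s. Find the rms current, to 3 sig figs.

X_L = ωL = 193 Ω
X_C = 1/(ωC) = 518 Ω
Parallel: admittances add. Y = 1/R + 1/(jωL) + jωC
Y = (0.0114 − j0.00324) S
|Y| = 0.0118 S → |Z| = 1/|Y| = 84.6 Ω, ∠Z = −∠Y = 15.9°
I = V/|Z| = 2.81/84.6 = 33.2 mA

33.2 mA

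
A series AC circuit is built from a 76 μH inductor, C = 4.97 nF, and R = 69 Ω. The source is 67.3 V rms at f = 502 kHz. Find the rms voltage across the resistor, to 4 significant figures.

ω = 2πf = 3.154e+06 rad/s
X_L = ωL = 239.7 Ω
X_C = 1/(ωC) = 63.79 Ω
Net reactance X = X_L − X_C = 175.9 Ω
Z = 69.00 + j175.9 Ω
|Z| = √(69.00² + 175.9²) = 189.0 Ω
I = V/|Z| = 356.1 mA
V_R = I·|Z_R| = 0.3561 × 69.00 = 24.57 V

24.57 V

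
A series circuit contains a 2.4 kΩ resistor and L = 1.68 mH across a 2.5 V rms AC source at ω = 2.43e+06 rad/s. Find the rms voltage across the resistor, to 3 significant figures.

1.27 V

X_L = ωL = 4080 Ω
Z = 2400 + j4080 Ω
|Z| = √(2400² + 4080²) = 4740 Ω
I = V/|Z| = 528 μA
V_R = I·|Z_R| = 0.000528 × 2400 = 1.27 V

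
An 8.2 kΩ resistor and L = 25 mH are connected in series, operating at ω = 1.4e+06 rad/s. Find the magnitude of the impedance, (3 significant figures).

X_L = ωL = 35000 Ω
Z = 8200 + j35000 Ω
|Z| = √(8200² + 35000²) = 35900 Ω

35900 Ω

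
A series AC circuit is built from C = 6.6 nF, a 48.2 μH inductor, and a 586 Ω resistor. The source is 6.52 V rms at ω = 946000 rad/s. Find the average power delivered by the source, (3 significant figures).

69.9 mW

X_L = ωL = 45.6 Ω
X_C = 1/(ωC) = 160 Ω
Net reactance X = X_L − X_C = -115 Ω
Z = 586 − j115 Ω
|Z| = √(586² + 115²) = 597 Ω
∠Z = arctan(-115/586) = -11.1°
I = V/|Z| = 10.9 mA
P = VI cos φ = 6.52 × 0.0109 × cos(-11.1°) = 69.9 mW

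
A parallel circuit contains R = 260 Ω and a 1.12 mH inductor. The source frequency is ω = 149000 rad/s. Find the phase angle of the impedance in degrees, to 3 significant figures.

X_L = ωL = 167 Ω
Parallel: admittances add. Y = 1/R + 1/(jωL)
Y = (0.00385 − j0.00599) S
|Y| = 0.00712 S → |Z| = 1/|Y| = 140 Ω, ∠Z = −∠Y = 57.3°

57.3°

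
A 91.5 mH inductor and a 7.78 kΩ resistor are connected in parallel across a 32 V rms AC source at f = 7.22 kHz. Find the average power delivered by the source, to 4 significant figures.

131.6 mW

ω = 2πf = 45360 rad/s
X_L = ωL = 4151 Ω
Parallel: admittances add. Y = 1/R + 1/(jωL)
Y = (0.0001285 − j0.0002409) S
|Y| = 0.0002731 S → |Z| = 1/|Y| = 3662 Ω, ∠Z = −∠Y = 61.92°
I = V/|Z| = 8.738 mA
P = VI cos φ = 32 × 0.008738 × cos(61.92°) = 131.6 mW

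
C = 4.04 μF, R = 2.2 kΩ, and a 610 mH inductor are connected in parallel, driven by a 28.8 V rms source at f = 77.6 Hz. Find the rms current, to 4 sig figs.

ω = 2πf = 487.6 rad/s
X_L = ωL = 297.4 Ω
X_C = 1/(ωC) = 507.7 Ω
Parallel: admittances add. Y = 1/R + 1/(jωL) + jωC
Y = (0.0004545 − j0.001392) S
|Y| = 0.001465 S → |Z| = 1/|Y| = 682.7 Ω, ∠Z = −∠Y = 71.92°
I = V/|Z| = 28.8/682.7 = 42.18 mA

42.18 mA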